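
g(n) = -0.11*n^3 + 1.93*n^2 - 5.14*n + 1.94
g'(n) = -0.33*n^2 + 3.86*n - 5.14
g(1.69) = -1.77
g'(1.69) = 0.44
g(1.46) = -1.79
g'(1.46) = -0.21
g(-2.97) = 37.11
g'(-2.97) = -19.52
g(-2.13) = 22.71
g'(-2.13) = -14.86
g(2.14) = -1.30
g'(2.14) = 1.61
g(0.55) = -0.32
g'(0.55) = -3.12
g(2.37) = -0.87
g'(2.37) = 2.15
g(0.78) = -0.95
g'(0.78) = -2.33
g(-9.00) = 284.72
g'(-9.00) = -66.61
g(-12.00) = 531.62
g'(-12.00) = -98.98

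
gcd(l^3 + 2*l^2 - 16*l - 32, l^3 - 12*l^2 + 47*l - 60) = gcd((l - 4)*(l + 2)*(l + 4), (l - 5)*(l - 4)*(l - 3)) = l - 4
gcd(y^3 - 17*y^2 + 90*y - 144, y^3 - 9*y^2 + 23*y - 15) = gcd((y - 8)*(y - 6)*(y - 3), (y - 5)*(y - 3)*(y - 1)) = y - 3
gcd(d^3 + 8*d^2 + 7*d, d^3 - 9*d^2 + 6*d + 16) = d + 1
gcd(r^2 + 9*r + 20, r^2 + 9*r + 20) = r^2 + 9*r + 20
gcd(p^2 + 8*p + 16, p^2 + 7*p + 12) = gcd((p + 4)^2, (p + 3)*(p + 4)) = p + 4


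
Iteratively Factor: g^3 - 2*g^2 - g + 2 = (g - 2)*(g^2 - 1) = (g - 2)*(g - 1)*(g + 1)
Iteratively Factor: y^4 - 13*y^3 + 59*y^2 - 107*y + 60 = (y - 1)*(y^3 - 12*y^2 + 47*y - 60) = (y - 3)*(y - 1)*(y^2 - 9*y + 20) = (y - 4)*(y - 3)*(y - 1)*(y - 5)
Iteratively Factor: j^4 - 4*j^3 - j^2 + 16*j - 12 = (j - 3)*(j^3 - j^2 - 4*j + 4) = (j - 3)*(j + 2)*(j^2 - 3*j + 2) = (j - 3)*(j - 1)*(j + 2)*(j - 2)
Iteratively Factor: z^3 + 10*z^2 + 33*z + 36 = (z + 4)*(z^2 + 6*z + 9) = (z + 3)*(z + 4)*(z + 3)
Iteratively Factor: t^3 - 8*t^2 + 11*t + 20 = (t + 1)*(t^2 - 9*t + 20) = (t - 4)*(t + 1)*(t - 5)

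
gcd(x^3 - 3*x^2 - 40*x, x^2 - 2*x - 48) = x - 8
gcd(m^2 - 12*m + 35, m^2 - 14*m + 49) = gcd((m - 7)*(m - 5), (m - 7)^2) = m - 7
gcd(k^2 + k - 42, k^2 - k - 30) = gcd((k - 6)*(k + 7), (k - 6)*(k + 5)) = k - 6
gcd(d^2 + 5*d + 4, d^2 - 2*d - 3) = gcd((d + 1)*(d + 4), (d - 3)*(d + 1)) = d + 1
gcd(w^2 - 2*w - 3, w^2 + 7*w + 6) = w + 1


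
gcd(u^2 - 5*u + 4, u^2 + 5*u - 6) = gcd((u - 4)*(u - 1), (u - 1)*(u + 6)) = u - 1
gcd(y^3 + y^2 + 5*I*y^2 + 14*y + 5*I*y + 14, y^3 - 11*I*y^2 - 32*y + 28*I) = y - 2*I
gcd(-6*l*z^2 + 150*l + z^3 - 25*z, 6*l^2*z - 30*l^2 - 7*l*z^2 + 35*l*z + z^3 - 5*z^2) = -6*l*z + 30*l + z^2 - 5*z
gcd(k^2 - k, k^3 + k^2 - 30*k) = k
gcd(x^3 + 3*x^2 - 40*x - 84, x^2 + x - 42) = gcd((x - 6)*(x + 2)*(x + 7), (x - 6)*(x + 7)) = x^2 + x - 42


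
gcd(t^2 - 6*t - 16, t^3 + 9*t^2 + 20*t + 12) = t + 2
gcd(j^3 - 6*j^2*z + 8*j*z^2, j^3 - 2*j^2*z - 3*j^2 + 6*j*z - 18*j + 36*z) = -j + 2*z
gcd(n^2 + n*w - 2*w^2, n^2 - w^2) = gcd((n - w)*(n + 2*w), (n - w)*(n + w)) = -n + w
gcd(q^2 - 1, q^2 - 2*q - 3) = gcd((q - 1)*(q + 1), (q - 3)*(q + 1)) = q + 1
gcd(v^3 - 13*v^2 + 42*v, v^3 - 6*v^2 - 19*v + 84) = v - 7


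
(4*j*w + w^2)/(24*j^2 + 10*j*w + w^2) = w/(6*j + w)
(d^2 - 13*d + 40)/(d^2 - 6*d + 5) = (d - 8)/(d - 1)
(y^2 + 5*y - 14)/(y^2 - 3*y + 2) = (y + 7)/(y - 1)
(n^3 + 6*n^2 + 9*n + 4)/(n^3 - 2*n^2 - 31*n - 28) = (n + 1)/(n - 7)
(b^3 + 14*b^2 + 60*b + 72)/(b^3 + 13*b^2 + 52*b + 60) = (b + 6)/(b + 5)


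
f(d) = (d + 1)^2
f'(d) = 2*d + 2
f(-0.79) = 0.04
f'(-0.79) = 0.42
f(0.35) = 1.82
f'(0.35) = 2.70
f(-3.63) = 6.92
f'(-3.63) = -5.26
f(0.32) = 1.74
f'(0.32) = 2.64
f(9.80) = 116.64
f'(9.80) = 21.60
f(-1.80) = 0.64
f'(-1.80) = -1.60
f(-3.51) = 6.30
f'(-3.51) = -5.02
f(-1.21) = 0.04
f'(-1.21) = -0.42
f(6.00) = 49.00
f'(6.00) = 14.00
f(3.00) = 16.00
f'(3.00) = 8.00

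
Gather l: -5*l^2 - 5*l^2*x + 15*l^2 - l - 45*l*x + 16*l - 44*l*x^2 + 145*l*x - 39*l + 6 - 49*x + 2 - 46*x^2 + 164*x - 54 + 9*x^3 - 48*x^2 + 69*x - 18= l^2*(10 - 5*x) + l*(-44*x^2 + 100*x - 24) + 9*x^3 - 94*x^2 + 184*x - 64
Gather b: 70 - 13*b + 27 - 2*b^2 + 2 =-2*b^2 - 13*b + 99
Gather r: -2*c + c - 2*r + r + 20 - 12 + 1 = -c - r + 9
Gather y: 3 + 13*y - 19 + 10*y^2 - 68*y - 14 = 10*y^2 - 55*y - 30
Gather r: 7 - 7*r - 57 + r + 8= -6*r - 42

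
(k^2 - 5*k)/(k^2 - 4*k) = (k - 5)/(k - 4)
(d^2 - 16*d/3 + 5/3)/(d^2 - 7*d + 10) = (d - 1/3)/(d - 2)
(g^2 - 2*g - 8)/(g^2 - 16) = (g + 2)/(g + 4)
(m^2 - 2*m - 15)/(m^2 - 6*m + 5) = (m + 3)/(m - 1)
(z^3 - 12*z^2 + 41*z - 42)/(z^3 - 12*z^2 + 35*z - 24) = (z^2 - 9*z + 14)/(z^2 - 9*z + 8)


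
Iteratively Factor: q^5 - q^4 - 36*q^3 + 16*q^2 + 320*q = (q - 5)*(q^4 + 4*q^3 - 16*q^2 - 64*q) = q*(q - 5)*(q^3 + 4*q^2 - 16*q - 64) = q*(q - 5)*(q + 4)*(q^2 - 16) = q*(q - 5)*(q - 4)*(q + 4)*(q + 4)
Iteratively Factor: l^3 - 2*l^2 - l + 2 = (l - 2)*(l^2 - 1) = (l - 2)*(l - 1)*(l + 1)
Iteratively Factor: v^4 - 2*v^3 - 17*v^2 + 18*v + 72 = (v + 2)*(v^3 - 4*v^2 - 9*v + 36) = (v - 4)*(v + 2)*(v^2 - 9) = (v - 4)*(v - 3)*(v + 2)*(v + 3)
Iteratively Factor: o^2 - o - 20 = (o + 4)*(o - 5)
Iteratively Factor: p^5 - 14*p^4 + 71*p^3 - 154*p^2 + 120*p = (p - 4)*(p^4 - 10*p^3 + 31*p^2 - 30*p) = (p - 5)*(p - 4)*(p^3 - 5*p^2 + 6*p) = p*(p - 5)*(p - 4)*(p^2 - 5*p + 6) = p*(p - 5)*(p - 4)*(p - 3)*(p - 2)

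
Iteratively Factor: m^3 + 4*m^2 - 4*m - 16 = (m - 2)*(m^2 + 6*m + 8) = (m - 2)*(m + 4)*(m + 2)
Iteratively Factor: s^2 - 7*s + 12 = (s - 3)*(s - 4)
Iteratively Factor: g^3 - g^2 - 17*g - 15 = (g - 5)*(g^2 + 4*g + 3) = (g - 5)*(g + 3)*(g + 1)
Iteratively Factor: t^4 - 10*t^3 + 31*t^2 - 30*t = (t)*(t^3 - 10*t^2 + 31*t - 30) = t*(t - 3)*(t^2 - 7*t + 10) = t*(t - 5)*(t - 3)*(t - 2)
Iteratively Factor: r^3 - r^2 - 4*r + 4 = (r - 1)*(r^2 - 4) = (r - 2)*(r - 1)*(r + 2)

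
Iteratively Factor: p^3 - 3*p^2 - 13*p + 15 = (p - 1)*(p^2 - 2*p - 15) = (p - 1)*(p + 3)*(p - 5)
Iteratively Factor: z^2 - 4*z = (z - 4)*(z)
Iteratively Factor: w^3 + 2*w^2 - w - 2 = (w + 2)*(w^2 - 1) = (w + 1)*(w + 2)*(w - 1)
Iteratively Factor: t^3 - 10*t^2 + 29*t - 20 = (t - 5)*(t^2 - 5*t + 4) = (t - 5)*(t - 1)*(t - 4)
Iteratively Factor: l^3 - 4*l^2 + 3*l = (l)*(l^2 - 4*l + 3) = l*(l - 1)*(l - 3)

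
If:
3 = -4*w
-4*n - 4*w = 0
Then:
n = 3/4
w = -3/4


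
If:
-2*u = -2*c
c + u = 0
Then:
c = 0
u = 0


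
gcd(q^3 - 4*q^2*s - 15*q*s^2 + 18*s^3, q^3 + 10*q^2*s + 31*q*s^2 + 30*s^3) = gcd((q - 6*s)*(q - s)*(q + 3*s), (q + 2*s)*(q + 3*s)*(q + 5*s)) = q + 3*s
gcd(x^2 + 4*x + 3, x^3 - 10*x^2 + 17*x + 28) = x + 1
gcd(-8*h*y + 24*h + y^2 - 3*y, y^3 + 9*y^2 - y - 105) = y - 3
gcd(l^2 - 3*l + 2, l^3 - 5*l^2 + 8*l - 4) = l^2 - 3*l + 2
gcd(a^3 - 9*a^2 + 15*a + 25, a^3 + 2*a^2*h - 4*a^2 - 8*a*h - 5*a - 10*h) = a^2 - 4*a - 5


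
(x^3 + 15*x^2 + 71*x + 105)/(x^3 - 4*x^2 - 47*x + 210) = (x^2 + 8*x + 15)/(x^2 - 11*x + 30)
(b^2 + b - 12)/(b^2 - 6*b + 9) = (b + 4)/(b - 3)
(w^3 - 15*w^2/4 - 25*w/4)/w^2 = w - 15/4 - 25/(4*w)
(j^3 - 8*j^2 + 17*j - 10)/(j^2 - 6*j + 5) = j - 2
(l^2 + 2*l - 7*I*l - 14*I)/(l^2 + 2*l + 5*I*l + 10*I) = (l - 7*I)/(l + 5*I)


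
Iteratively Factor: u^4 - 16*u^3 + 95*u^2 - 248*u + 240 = (u - 4)*(u^3 - 12*u^2 + 47*u - 60) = (u - 4)^2*(u^2 - 8*u + 15) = (u - 5)*(u - 4)^2*(u - 3)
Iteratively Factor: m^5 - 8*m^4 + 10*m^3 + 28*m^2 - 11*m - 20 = (m + 1)*(m^4 - 9*m^3 + 19*m^2 + 9*m - 20) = (m - 4)*(m + 1)*(m^3 - 5*m^2 - m + 5) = (m - 4)*(m + 1)^2*(m^2 - 6*m + 5) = (m - 4)*(m - 1)*(m + 1)^2*(m - 5)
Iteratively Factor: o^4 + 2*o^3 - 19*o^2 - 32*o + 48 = (o - 1)*(o^3 + 3*o^2 - 16*o - 48) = (o - 4)*(o - 1)*(o^2 + 7*o + 12) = (o - 4)*(o - 1)*(o + 4)*(o + 3)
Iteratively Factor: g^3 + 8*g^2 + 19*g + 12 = (g + 1)*(g^2 + 7*g + 12) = (g + 1)*(g + 4)*(g + 3)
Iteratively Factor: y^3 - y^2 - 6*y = (y)*(y^2 - y - 6) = y*(y - 3)*(y + 2)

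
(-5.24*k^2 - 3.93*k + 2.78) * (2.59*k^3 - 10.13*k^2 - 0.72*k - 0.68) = -13.5716*k^5 + 42.9025*k^4 + 50.7839*k^3 - 21.7686*k^2 + 0.6708*k - 1.8904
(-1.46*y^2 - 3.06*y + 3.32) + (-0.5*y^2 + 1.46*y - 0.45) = -1.96*y^2 - 1.6*y + 2.87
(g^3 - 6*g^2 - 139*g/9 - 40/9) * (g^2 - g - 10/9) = g^5 - 7*g^4 - 95*g^3/9 + 53*g^2/3 + 1750*g/81 + 400/81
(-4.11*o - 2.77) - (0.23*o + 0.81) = -4.34*o - 3.58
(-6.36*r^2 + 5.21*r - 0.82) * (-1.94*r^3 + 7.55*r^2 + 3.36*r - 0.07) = 12.3384*r^5 - 58.1254*r^4 + 19.5567*r^3 + 11.7598*r^2 - 3.1199*r + 0.0574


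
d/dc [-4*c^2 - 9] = -8*c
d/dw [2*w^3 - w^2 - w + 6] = 6*w^2 - 2*w - 1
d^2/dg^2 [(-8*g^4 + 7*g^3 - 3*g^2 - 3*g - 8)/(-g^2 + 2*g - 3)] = 2*(8*g^6 - 48*g^5 + 168*g^4 - 382*g^3 + 555*g^2 - 264*g + 53)/(g^6 - 6*g^5 + 21*g^4 - 44*g^3 + 63*g^2 - 54*g + 27)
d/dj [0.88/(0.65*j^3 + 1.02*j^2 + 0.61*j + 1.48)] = (-1.716*j^2 - 1.7952*j - 0.5368)/(0.65*j^3 + 1.02*j^2 + 0.61*j + 1.48)^2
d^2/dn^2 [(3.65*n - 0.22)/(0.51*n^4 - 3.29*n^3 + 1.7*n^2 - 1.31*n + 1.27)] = (11.39238*n^7 - 99.1338*n^6 + 267.10923*n^5 - 139.864254*n^4 - 37.372082*n^3 + 175.2156*n^2 - 49.857816*n + 12.339886)/(0.132651*n^12 - 2.567187*n^11 + 17.887383*n^10 - 53.748062*n^9 + 73.803885*n^8 - 90.663231*n^7 + 99.345974*n^6 - 76.005189*n^5 + 55.072185*n^4 - 35.137154*n^3 + 14.764131*n^2 - 6.338697*n + 2.048383)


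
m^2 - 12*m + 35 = (m - 7)*(m - 5)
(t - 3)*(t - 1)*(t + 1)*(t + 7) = t^4 + 4*t^3 - 22*t^2 - 4*t + 21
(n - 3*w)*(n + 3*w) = n^2 - 9*w^2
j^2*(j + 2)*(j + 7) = j^4 + 9*j^3 + 14*j^2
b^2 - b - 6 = (b - 3)*(b + 2)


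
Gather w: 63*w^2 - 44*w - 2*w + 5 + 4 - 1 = 63*w^2 - 46*w + 8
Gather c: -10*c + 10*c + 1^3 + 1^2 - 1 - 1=0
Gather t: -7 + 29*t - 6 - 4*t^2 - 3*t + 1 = -4*t^2 + 26*t - 12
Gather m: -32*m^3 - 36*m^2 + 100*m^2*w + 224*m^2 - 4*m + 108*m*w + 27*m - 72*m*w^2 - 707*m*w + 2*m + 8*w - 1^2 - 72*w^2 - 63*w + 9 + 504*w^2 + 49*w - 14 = -32*m^3 + m^2*(100*w + 188) + m*(-72*w^2 - 599*w + 25) + 432*w^2 - 6*w - 6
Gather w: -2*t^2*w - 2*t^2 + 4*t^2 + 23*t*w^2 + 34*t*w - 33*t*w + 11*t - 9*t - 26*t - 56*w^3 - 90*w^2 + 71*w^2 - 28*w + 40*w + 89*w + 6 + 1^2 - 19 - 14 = 2*t^2 - 24*t - 56*w^3 + w^2*(23*t - 19) + w*(-2*t^2 + t + 101) - 26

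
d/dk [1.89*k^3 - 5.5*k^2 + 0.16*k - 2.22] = 5.67*k^2 - 11.0*k + 0.16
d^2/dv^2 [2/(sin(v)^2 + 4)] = 4*(-2*sin(v)^4 + 11*sin(v)^2 - 4)/(sin(v)^2 + 4)^3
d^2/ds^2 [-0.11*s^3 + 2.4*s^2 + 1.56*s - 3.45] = 4.8 - 0.66*s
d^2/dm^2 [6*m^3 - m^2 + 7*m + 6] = 36*m - 2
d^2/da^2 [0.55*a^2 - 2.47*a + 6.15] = 1.10000000000000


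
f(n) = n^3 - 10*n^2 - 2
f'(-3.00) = 87.00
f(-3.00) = -119.00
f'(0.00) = 0.00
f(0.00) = -2.00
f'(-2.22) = 59.19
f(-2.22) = -62.23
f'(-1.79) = 45.41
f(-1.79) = -39.78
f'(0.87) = -15.13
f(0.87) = -8.91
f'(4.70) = -27.73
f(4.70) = -119.08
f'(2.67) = -32.01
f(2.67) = -54.25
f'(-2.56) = 70.86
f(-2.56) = -84.31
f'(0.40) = -7.52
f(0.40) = -3.54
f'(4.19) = -31.13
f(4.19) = -104.00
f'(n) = 3*n^2 - 20*n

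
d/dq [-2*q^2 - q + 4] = -4*q - 1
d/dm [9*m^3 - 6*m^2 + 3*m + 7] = 27*m^2 - 12*m + 3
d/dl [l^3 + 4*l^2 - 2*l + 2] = 3*l^2 + 8*l - 2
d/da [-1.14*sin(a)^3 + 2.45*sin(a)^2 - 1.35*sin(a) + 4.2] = (-3.42*sin(a)^2 + 4.9*sin(a) - 1.35)*cos(a)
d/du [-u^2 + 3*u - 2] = 3 - 2*u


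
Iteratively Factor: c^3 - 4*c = (c)*(c^2 - 4) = c*(c + 2)*(c - 2)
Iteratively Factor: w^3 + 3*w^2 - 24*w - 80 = (w + 4)*(w^2 - w - 20) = (w - 5)*(w + 4)*(w + 4)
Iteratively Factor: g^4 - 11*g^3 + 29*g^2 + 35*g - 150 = (g - 3)*(g^3 - 8*g^2 + 5*g + 50) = (g - 5)*(g - 3)*(g^2 - 3*g - 10) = (g - 5)*(g - 3)*(g + 2)*(g - 5)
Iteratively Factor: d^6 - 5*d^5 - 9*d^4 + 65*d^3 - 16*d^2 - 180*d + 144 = (d - 1)*(d^5 - 4*d^4 - 13*d^3 + 52*d^2 + 36*d - 144) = (d - 1)*(d + 3)*(d^4 - 7*d^3 + 8*d^2 + 28*d - 48) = (d - 2)*(d - 1)*(d + 3)*(d^3 - 5*d^2 - 2*d + 24) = (d - 3)*(d - 2)*(d - 1)*(d + 3)*(d^2 - 2*d - 8) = (d - 4)*(d - 3)*(d - 2)*(d - 1)*(d + 3)*(d + 2)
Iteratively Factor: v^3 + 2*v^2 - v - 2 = (v + 1)*(v^2 + v - 2) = (v + 1)*(v + 2)*(v - 1)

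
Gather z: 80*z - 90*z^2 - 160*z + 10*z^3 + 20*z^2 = 10*z^3 - 70*z^2 - 80*z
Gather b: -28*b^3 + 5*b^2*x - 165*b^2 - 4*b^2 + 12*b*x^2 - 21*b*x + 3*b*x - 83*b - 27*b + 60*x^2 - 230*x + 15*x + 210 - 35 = -28*b^3 + b^2*(5*x - 169) + b*(12*x^2 - 18*x - 110) + 60*x^2 - 215*x + 175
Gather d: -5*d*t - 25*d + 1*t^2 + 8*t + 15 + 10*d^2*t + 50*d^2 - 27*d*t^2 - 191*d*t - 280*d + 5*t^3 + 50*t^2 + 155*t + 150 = d^2*(10*t + 50) + d*(-27*t^2 - 196*t - 305) + 5*t^3 + 51*t^2 + 163*t + 165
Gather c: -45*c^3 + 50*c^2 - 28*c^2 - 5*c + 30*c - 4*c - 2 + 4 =-45*c^3 + 22*c^2 + 21*c + 2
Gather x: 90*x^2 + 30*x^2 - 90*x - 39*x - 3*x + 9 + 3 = 120*x^2 - 132*x + 12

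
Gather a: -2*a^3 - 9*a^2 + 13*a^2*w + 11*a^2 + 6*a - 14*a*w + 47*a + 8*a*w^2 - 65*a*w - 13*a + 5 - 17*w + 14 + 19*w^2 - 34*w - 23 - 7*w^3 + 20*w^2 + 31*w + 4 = -2*a^3 + a^2*(13*w + 2) + a*(8*w^2 - 79*w + 40) - 7*w^3 + 39*w^2 - 20*w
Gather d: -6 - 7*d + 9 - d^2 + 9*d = -d^2 + 2*d + 3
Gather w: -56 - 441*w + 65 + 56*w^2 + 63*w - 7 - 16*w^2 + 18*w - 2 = 40*w^2 - 360*w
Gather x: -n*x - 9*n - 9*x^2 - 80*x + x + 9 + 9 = -9*n - 9*x^2 + x*(-n - 79) + 18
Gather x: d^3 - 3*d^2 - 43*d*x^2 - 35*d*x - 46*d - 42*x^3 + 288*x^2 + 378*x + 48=d^3 - 3*d^2 - 46*d - 42*x^3 + x^2*(288 - 43*d) + x*(378 - 35*d) + 48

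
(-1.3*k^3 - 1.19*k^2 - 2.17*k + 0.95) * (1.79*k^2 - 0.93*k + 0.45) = -2.327*k^5 - 0.9211*k^4 - 3.3626*k^3 + 3.1831*k^2 - 1.86*k + 0.4275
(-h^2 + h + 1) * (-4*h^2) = 4*h^4 - 4*h^3 - 4*h^2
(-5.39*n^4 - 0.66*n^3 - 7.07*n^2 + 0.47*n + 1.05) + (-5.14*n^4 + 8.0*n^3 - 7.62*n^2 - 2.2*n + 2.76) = -10.53*n^4 + 7.34*n^3 - 14.69*n^2 - 1.73*n + 3.81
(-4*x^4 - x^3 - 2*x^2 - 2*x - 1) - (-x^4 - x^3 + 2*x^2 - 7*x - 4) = -3*x^4 - 4*x^2 + 5*x + 3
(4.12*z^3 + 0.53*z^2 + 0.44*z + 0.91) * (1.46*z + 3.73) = 6.0152*z^4 + 16.1414*z^3 + 2.6193*z^2 + 2.9698*z + 3.3943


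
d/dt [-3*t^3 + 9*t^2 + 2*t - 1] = -9*t^2 + 18*t + 2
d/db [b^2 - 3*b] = 2*b - 3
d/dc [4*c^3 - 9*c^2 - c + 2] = 12*c^2 - 18*c - 1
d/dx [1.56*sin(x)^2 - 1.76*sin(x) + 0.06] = (3.12*sin(x) - 1.76)*cos(x)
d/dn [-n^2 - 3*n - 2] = -2*n - 3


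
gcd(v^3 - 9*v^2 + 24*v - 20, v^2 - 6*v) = 1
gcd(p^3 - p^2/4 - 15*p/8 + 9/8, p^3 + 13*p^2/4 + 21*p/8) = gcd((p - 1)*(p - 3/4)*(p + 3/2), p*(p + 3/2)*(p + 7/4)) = p + 3/2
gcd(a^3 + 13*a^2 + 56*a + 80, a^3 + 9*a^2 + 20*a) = a^2 + 9*a + 20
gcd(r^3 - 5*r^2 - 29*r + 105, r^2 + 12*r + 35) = r + 5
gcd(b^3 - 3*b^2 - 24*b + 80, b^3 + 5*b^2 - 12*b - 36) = 1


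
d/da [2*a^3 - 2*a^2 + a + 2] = 6*a^2 - 4*a + 1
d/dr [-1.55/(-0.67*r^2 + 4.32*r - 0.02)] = (6.696 - 2.077*r)/(0.67*r^2 - 4.32*r + 0.02)^2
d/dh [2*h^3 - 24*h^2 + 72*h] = 6*h^2 - 48*h + 72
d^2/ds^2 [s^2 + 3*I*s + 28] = 2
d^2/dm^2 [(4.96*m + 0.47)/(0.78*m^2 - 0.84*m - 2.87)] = ((7.5996 - 23.2128*m)*(-0.78*m^2 + 0.84*m + 2.87) - (1.56*m - 0.84)*(3.12*m - 1.68)*(4.96*m + 0.47))/(-0.78*m^2 + 0.84*m + 2.87)^3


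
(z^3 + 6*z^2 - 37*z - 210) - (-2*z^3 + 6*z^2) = 3*z^3 - 37*z - 210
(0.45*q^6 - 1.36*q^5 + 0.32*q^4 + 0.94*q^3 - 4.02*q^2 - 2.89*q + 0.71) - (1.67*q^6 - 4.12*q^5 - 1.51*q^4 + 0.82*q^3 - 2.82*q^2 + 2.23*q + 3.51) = -1.22*q^6 + 2.76*q^5 + 1.83*q^4 + 0.12*q^3 - 1.2*q^2 - 5.12*q - 2.8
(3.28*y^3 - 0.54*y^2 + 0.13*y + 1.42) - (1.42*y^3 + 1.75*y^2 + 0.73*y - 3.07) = 1.86*y^3 - 2.29*y^2 - 0.6*y + 4.49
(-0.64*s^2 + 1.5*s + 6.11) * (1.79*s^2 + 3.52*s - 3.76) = -1.1456*s^4 + 0.4322*s^3 + 18.6233*s^2 + 15.8672*s - 22.9736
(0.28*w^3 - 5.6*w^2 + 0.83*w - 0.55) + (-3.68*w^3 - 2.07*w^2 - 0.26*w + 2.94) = -3.4*w^3 - 7.67*w^2 + 0.57*w + 2.39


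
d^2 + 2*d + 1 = (d + 1)^2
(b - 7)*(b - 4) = b^2 - 11*b + 28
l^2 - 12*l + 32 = (l - 8)*(l - 4)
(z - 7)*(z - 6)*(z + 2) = z^3 - 11*z^2 + 16*z + 84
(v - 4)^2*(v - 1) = v^3 - 9*v^2 + 24*v - 16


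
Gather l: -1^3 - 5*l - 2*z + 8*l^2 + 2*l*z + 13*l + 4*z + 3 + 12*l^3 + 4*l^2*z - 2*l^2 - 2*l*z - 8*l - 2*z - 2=12*l^3 + l^2*(4*z + 6)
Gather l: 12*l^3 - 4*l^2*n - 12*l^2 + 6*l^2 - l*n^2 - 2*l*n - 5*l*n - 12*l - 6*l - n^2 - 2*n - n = 12*l^3 + l^2*(-4*n - 6) + l*(-n^2 - 7*n - 18) - n^2 - 3*n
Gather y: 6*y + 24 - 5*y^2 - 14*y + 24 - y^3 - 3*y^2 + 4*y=-y^3 - 8*y^2 - 4*y + 48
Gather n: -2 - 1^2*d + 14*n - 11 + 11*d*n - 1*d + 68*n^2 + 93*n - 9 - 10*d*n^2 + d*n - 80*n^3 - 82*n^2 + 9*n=-2*d - 80*n^3 + n^2*(-10*d - 14) + n*(12*d + 116) - 22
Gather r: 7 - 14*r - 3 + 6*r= 4 - 8*r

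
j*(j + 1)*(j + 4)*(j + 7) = j^4 + 12*j^3 + 39*j^2 + 28*j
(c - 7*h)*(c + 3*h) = c^2 - 4*c*h - 21*h^2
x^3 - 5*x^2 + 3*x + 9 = (x - 3)^2*(x + 1)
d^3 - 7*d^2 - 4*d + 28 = (d - 7)*(d - 2)*(d + 2)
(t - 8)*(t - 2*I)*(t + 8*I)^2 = t^4 - 8*t^3 + 14*I*t^3 - 32*t^2 - 112*I*t^2 + 256*t + 128*I*t - 1024*I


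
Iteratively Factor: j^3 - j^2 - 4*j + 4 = (j - 2)*(j^2 + j - 2) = (j - 2)*(j - 1)*(j + 2)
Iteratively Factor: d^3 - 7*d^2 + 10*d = (d)*(d^2 - 7*d + 10) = d*(d - 5)*(d - 2)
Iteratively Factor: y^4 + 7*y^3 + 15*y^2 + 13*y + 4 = (y + 4)*(y^3 + 3*y^2 + 3*y + 1) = (y + 1)*(y + 4)*(y^2 + 2*y + 1) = (y + 1)^2*(y + 4)*(y + 1)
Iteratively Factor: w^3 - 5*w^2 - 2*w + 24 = (w - 3)*(w^2 - 2*w - 8) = (w - 3)*(w + 2)*(w - 4)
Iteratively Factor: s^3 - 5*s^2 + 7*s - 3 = (s - 1)*(s^2 - 4*s + 3) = (s - 3)*(s - 1)*(s - 1)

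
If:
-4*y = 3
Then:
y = -3/4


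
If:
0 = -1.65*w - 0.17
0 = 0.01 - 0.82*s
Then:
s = 0.01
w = -0.10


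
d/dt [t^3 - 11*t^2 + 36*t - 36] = 3*t^2 - 22*t + 36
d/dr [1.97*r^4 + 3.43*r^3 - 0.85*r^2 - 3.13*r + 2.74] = 7.88*r^3 + 10.29*r^2 - 1.7*r - 3.13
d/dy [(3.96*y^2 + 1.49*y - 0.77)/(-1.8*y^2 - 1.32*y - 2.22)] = (-2.5452*y^2 - 20.3544*y - 4.3242)/(3.24*y^4 + 4.752*y^3 + 9.7344*y^2 + 5.8608*y + 4.9284)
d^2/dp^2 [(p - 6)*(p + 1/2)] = 2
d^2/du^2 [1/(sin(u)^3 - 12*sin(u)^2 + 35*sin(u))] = (-9*sin(u)^3 + 132*sin(u)^2 - 634*sin(u) + 1068 - 151/sin(u) - 2520/sin(u)^2 + 2450/sin(u)^3)/((sin(u) - 7)^3*(sin(u) - 5)^3)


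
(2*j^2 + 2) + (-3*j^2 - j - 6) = -j^2 - j - 4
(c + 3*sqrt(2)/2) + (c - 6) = 2*c - 6 + 3*sqrt(2)/2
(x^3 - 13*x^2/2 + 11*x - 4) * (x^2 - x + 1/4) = x^5 - 15*x^4/2 + 71*x^3/4 - 133*x^2/8 + 27*x/4 - 1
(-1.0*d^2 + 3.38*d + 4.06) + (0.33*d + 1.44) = -1.0*d^2 + 3.71*d + 5.5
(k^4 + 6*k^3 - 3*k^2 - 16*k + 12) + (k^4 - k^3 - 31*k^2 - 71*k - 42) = 2*k^4 + 5*k^3 - 34*k^2 - 87*k - 30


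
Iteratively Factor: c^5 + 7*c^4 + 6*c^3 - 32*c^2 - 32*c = (c - 2)*(c^4 + 9*c^3 + 24*c^2 + 16*c) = (c - 2)*(c + 1)*(c^3 + 8*c^2 + 16*c) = c*(c - 2)*(c + 1)*(c^2 + 8*c + 16) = c*(c - 2)*(c + 1)*(c + 4)*(c + 4)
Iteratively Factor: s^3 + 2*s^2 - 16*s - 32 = (s + 2)*(s^2 - 16) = (s - 4)*(s + 2)*(s + 4)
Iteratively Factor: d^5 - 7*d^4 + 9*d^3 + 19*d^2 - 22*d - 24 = (d - 3)*(d^4 - 4*d^3 - 3*d^2 + 10*d + 8) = (d - 3)*(d + 1)*(d^3 - 5*d^2 + 2*d + 8) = (d - 4)*(d - 3)*(d + 1)*(d^2 - d - 2) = (d - 4)*(d - 3)*(d + 1)^2*(d - 2)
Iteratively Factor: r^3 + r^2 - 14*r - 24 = (r + 2)*(r^2 - r - 12) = (r - 4)*(r + 2)*(r + 3)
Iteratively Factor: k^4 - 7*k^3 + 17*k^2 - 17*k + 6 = (k - 1)*(k^3 - 6*k^2 + 11*k - 6) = (k - 3)*(k - 1)*(k^2 - 3*k + 2) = (k - 3)*(k - 2)*(k - 1)*(k - 1)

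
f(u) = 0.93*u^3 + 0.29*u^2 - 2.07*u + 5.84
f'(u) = 2.79*u^2 + 0.58*u - 2.07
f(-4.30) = -53.84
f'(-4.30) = 47.02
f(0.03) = 5.78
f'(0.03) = -2.05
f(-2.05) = 3.29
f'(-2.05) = 8.47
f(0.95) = 4.93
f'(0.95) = 1.00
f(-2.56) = -2.56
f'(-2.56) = 14.73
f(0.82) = 4.85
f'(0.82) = 0.28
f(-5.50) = -128.73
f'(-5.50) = 79.14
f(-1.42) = 6.70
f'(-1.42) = 2.73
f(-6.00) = -172.18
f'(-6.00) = 94.89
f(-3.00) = -10.45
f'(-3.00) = 21.30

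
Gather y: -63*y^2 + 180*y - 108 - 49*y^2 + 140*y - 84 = -112*y^2 + 320*y - 192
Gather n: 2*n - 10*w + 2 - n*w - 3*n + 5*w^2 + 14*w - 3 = n*(-w - 1) + 5*w^2 + 4*w - 1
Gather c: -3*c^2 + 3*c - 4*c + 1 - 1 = -3*c^2 - c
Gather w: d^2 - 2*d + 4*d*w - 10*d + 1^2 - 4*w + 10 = d^2 - 12*d + w*(4*d - 4) + 11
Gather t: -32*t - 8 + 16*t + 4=-16*t - 4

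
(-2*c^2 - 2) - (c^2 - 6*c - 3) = -3*c^2 + 6*c + 1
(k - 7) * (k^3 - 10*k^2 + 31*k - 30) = k^4 - 17*k^3 + 101*k^2 - 247*k + 210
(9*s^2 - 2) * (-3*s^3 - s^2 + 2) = -27*s^5 - 9*s^4 + 6*s^3 + 20*s^2 - 4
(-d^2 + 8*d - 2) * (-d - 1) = d^3 - 7*d^2 - 6*d + 2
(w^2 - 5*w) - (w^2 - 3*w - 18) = 18 - 2*w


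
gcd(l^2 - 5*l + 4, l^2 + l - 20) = l - 4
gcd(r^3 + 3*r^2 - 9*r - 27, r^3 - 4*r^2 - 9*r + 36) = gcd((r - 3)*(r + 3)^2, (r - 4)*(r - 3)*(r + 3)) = r^2 - 9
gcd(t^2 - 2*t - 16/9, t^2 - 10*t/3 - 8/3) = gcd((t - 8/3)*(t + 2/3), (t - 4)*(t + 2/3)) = t + 2/3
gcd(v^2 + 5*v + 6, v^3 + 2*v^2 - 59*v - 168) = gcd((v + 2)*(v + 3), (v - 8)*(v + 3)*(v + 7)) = v + 3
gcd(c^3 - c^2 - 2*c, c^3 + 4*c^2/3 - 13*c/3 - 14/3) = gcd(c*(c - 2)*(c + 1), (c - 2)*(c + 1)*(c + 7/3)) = c^2 - c - 2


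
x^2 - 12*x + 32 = (x - 8)*(x - 4)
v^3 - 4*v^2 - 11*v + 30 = (v - 5)*(v - 2)*(v + 3)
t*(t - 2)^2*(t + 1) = t^4 - 3*t^3 + 4*t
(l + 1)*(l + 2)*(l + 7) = l^3 + 10*l^2 + 23*l + 14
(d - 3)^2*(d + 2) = d^3 - 4*d^2 - 3*d + 18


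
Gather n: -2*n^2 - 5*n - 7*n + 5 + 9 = -2*n^2 - 12*n + 14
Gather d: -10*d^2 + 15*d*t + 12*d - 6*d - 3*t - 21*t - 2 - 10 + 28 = -10*d^2 + d*(15*t + 6) - 24*t + 16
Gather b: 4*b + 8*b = 12*b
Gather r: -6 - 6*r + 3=-6*r - 3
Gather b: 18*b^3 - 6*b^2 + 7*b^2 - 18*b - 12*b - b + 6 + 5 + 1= 18*b^3 + b^2 - 31*b + 12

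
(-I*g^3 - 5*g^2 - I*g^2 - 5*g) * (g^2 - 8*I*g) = -I*g^5 - 13*g^4 - I*g^4 - 13*g^3 + 40*I*g^3 + 40*I*g^2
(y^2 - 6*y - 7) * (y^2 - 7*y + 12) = y^4 - 13*y^3 + 47*y^2 - 23*y - 84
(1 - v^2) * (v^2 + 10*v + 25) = -v^4 - 10*v^3 - 24*v^2 + 10*v + 25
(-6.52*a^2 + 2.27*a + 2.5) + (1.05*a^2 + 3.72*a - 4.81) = -5.47*a^2 + 5.99*a - 2.31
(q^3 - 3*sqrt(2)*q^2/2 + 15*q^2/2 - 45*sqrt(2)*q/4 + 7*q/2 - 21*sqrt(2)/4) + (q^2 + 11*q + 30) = q^3 - 3*sqrt(2)*q^2/2 + 17*q^2/2 - 45*sqrt(2)*q/4 + 29*q/2 - 21*sqrt(2)/4 + 30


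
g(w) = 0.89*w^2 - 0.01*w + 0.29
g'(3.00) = 5.33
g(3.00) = 8.27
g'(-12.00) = -21.37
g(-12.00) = 128.57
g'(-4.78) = -8.52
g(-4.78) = 20.67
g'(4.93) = 8.77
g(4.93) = 21.87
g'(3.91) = 6.95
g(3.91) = 13.86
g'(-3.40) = -6.06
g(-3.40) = 10.61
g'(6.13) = 10.90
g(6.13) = 33.67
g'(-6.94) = -12.36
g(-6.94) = 43.23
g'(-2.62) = -4.67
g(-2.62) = 6.43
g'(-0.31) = -0.56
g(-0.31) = 0.38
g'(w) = 1.78*w - 0.01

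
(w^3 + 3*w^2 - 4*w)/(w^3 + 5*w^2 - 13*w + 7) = w*(w + 4)/(w^2 + 6*w - 7)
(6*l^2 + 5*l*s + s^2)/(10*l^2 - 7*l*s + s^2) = (6*l^2 + 5*l*s + s^2)/(10*l^2 - 7*l*s + s^2)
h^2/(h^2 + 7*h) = h/(h + 7)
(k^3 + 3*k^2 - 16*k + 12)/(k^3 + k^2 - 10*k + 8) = (k + 6)/(k + 4)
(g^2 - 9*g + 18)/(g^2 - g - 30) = (g - 3)/(g + 5)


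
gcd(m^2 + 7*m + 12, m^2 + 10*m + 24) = m + 4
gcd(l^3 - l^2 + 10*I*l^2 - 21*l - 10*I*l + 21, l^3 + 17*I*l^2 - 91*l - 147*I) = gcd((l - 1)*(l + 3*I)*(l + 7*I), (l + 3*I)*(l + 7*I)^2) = l^2 + 10*I*l - 21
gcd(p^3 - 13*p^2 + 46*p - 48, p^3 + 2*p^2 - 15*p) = p - 3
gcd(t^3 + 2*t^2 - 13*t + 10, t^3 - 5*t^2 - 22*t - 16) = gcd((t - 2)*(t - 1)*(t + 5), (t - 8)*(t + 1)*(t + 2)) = 1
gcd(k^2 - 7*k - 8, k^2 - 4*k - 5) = k + 1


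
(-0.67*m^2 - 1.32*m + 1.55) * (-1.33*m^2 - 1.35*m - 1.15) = 0.8911*m^4 + 2.6601*m^3 + 0.491*m^2 - 0.5745*m - 1.7825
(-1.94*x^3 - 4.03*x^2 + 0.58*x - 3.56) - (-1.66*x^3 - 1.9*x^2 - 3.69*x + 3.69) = -0.28*x^3 - 2.13*x^2 + 4.27*x - 7.25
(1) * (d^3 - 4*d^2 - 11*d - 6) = d^3 - 4*d^2 - 11*d - 6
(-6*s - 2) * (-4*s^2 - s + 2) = 24*s^3 + 14*s^2 - 10*s - 4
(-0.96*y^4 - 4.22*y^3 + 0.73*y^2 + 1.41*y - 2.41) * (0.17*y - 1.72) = -0.1632*y^5 + 0.9338*y^4 + 7.3825*y^3 - 1.0159*y^2 - 2.8349*y + 4.1452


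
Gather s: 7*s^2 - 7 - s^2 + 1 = 6*s^2 - 6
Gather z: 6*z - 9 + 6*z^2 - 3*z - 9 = 6*z^2 + 3*z - 18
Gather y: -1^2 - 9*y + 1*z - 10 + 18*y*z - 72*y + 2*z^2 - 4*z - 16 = y*(18*z - 81) + 2*z^2 - 3*z - 27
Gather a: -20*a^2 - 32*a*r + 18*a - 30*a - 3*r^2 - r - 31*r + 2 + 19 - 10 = -20*a^2 + a*(-32*r - 12) - 3*r^2 - 32*r + 11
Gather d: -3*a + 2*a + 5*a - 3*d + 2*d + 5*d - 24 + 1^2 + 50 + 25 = 4*a + 4*d + 52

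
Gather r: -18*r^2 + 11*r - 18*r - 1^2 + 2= -18*r^2 - 7*r + 1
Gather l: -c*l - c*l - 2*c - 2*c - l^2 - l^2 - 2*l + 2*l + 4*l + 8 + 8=-4*c - 2*l^2 + l*(4 - 2*c) + 16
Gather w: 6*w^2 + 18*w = 6*w^2 + 18*w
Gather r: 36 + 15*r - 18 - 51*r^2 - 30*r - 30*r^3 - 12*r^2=-30*r^3 - 63*r^2 - 15*r + 18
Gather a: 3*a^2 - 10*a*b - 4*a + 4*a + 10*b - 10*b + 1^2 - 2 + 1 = 3*a^2 - 10*a*b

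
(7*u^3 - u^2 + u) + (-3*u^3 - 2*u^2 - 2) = 4*u^3 - 3*u^2 + u - 2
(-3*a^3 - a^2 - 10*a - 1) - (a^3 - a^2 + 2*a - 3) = -4*a^3 - 12*a + 2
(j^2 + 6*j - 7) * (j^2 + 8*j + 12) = j^4 + 14*j^3 + 53*j^2 + 16*j - 84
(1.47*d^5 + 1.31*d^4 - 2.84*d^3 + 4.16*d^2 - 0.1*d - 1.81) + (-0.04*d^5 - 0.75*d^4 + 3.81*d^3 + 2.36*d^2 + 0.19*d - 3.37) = 1.43*d^5 + 0.56*d^4 + 0.97*d^3 + 6.52*d^2 + 0.09*d - 5.18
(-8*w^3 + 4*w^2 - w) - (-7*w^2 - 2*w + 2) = -8*w^3 + 11*w^2 + w - 2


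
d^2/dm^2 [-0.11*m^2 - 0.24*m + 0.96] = -0.220000000000000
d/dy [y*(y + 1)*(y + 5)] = 3*y^2 + 12*y + 5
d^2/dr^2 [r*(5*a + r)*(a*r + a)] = 2*a*(5*a + 3*r + 1)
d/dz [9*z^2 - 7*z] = 18*z - 7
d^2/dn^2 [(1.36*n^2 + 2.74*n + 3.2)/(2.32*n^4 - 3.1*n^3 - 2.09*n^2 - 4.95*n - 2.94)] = (43.920384*n^8 + 118.286592*n^7 + 68.5042559999999*n^6 - 424.738992*n^5 + 482.460552*n^4 + 296.685708*n^3 + 290.601984*n^2 - 77.372424*n + 61.250712)/(12.487168*n^12 - 50.05632*n^11 + 33.137952*n^10 - 19.53196*n^9 + 136.276908*n^8 + 87.54441*n^7 - 30.245597*n^6 - 204.451335*n^5 - 402.683661*n^4 - 384.167475*n^3 - 270.307422*n^2 - 128.35746*n - 25.412184)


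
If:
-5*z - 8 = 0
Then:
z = -8/5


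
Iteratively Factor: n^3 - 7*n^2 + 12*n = (n - 3)*(n^2 - 4*n) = (n - 4)*(n - 3)*(n)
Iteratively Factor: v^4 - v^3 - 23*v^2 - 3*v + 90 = (v - 5)*(v^3 + 4*v^2 - 3*v - 18) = (v - 5)*(v + 3)*(v^2 + v - 6) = (v - 5)*(v + 3)^2*(v - 2)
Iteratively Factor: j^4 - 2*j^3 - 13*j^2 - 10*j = (j - 5)*(j^3 + 3*j^2 + 2*j) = (j - 5)*(j + 1)*(j^2 + 2*j) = j*(j - 5)*(j + 1)*(j + 2)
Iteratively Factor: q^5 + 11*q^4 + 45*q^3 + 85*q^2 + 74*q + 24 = (q + 1)*(q^4 + 10*q^3 + 35*q^2 + 50*q + 24) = (q + 1)*(q + 4)*(q^3 + 6*q^2 + 11*q + 6) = (q + 1)^2*(q + 4)*(q^2 + 5*q + 6) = (q + 1)^2*(q + 3)*(q + 4)*(q + 2)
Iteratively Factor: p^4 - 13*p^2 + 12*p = (p - 1)*(p^3 + p^2 - 12*p) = (p - 3)*(p - 1)*(p^2 + 4*p) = (p - 3)*(p - 1)*(p + 4)*(p)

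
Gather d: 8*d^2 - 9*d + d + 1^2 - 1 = 8*d^2 - 8*d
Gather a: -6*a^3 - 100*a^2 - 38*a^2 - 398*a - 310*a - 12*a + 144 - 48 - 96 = -6*a^3 - 138*a^2 - 720*a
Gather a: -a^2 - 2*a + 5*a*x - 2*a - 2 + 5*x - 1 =-a^2 + a*(5*x - 4) + 5*x - 3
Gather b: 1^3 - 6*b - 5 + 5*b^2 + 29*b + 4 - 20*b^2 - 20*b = -15*b^2 + 3*b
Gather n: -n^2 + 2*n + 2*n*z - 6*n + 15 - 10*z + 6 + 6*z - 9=-n^2 + n*(2*z - 4) - 4*z + 12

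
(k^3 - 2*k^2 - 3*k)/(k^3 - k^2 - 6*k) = (k + 1)/(k + 2)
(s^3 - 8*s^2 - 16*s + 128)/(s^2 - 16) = s - 8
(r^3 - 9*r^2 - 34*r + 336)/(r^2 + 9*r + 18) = (r^2 - 15*r + 56)/(r + 3)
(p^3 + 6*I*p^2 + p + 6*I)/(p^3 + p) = (p + 6*I)/p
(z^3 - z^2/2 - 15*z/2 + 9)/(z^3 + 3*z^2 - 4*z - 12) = (z - 3/2)/(z + 2)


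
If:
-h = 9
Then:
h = -9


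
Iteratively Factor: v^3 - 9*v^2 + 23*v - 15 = (v - 1)*(v^2 - 8*v + 15) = (v - 3)*(v - 1)*(v - 5)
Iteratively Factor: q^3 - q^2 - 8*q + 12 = (q - 2)*(q^2 + q - 6) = (q - 2)^2*(q + 3)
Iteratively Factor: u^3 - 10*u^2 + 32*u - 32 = (u - 2)*(u^2 - 8*u + 16) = (u - 4)*(u - 2)*(u - 4)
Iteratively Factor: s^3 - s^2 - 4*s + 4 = (s - 2)*(s^2 + s - 2) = (s - 2)*(s - 1)*(s + 2)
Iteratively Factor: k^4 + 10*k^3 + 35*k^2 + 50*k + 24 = (k + 3)*(k^3 + 7*k^2 + 14*k + 8) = (k + 1)*(k + 3)*(k^2 + 6*k + 8) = (k + 1)*(k + 3)*(k + 4)*(k + 2)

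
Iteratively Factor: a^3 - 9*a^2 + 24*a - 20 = (a - 5)*(a^2 - 4*a + 4) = (a - 5)*(a - 2)*(a - 2)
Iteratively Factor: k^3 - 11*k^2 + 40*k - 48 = (k - 3)*(k^2 - 8*k + 16) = (k - 4)*(k - 3)*(k - 4)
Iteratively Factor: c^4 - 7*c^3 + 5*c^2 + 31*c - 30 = (c - 5)*(c^3 - 2*c^2 - 5*c + 6) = (c - 5)*(c - 3)*(c^2 + c - 2) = (c - 5)*(c - 3)*(c - 1)*(c + 2)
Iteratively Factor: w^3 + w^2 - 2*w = (w)*(w^2 + w - 2) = w*(w + 2)*(w - 1)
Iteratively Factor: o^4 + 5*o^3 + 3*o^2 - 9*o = (o + 3)*(o^3 + 2*o^2 - 3*o) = (o - 1)*(o + 3)*(o^2 + 3*o) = (o - 1)*(o + 3)^2*(o)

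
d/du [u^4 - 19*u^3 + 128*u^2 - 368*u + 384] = 4*u^3 - 57*u^2 + 256*u - 368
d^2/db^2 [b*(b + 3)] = 2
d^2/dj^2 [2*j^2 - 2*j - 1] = 4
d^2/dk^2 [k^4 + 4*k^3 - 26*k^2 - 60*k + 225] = 12*k^2 + 24*k - 52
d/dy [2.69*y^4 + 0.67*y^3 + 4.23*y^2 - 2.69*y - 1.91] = 10.76*y^3 + 2.01*y^2 + 8.46*y - 2.69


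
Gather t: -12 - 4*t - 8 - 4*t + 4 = -8*t - 16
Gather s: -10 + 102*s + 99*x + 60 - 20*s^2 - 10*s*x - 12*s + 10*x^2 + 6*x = -20*s^2 + s*(90 - 10*x) + 10*x^2 + 105*x + 50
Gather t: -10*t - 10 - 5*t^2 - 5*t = -5*t^2 - 15*t - 10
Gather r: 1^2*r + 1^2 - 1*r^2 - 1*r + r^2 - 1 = 0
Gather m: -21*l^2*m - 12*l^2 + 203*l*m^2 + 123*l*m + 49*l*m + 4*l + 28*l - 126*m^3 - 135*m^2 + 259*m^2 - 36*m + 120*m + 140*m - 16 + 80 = -12*l^2 + 32*l - 126*m^3 + m^2*(203*l + 124) + m*(-21*l^2 + 172*l + 224) + 64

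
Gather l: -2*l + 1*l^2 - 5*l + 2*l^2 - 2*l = 3*l^2 - 9*l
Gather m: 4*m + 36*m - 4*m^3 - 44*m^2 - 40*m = -4*m^3 - 44*m^2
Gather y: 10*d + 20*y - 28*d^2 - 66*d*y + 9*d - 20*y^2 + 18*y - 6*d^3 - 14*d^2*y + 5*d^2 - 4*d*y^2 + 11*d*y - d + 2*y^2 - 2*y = -6*d^3 - 23*d^2 + 18*d + y^2*(-4*d - 18) + y*(-14*d^2 - 55*d + 36)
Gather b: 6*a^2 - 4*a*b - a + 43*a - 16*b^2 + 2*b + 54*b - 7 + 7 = 6*a^2 + 42*a - 16*b^2 + b*(56 - 4*a)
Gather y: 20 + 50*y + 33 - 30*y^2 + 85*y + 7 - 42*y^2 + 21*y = -72*y^2 + 156*y + 60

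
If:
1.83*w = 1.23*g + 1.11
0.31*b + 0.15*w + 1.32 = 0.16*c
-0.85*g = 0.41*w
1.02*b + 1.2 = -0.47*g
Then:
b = -1.07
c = 6.60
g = -0.22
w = 0.46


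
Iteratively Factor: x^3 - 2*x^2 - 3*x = (x - 3)*(x^2 + x) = (x - 3)*(x + 1)*(x)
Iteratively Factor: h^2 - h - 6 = (h - 3)*(h + 2)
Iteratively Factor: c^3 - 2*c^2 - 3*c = (c + 1)*(c^2 - 3*c) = c*(c + 1)*(c - 3)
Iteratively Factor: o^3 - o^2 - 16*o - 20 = (o + 2)*(o^2 - 3*o - 10) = (o - 5)*(o + 2)*(o + 2)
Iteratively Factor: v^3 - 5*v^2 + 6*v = (v - 2)*(v^2 - 3*v) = v*(v - 2)*(v - 3)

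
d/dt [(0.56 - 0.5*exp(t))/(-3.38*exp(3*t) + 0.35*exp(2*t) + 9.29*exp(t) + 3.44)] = (-3.38*exp(3*t) + 5.8534*exp(2*t) - 0.392*exp(t) - 6.9224)*exp(t)/(11.4244*exp(6*t) - 2.366*exp(5*t) - 62.6779*exp(4*t) - 16.7514*exp(3*t) + 88.7121*exp(2*t) + 63.9152*exp(t) + 11.8336)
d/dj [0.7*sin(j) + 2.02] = 0.7*cos(j)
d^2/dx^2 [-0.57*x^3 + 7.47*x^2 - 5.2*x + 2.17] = 14.94 - 3.42*x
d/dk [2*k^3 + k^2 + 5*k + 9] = 6*k^2 + 2*k + 5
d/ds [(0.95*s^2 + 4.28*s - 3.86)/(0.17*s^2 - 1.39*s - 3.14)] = (-2.0481*s^2 - 4.6536*s - 18.8046)/(0.0289*s^4 - 0.4726*s^3 + 0.8645*s^2 + 8.7292*s + 9.8596)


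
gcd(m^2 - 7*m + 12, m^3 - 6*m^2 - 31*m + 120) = m - 3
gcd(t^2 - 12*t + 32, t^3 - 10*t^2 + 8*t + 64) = t^2 - 12*t + 32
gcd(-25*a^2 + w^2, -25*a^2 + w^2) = -25*a^2 + w^2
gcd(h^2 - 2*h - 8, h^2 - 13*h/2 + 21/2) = 1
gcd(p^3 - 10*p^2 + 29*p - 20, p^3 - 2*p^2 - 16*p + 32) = p - 4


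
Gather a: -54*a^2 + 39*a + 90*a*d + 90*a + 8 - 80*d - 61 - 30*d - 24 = -54*a^2 + a*(90*d + 129) - 110*d - 77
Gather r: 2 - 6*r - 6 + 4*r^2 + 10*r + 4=4*r^2 + 4*r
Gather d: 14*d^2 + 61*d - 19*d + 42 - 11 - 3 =14*d^2 + 42*d + 28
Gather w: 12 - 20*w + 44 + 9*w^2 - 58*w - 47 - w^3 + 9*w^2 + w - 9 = -w^3 + 18*w^2 - 77*w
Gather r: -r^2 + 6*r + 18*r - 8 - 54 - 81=-r^2 + 24*r - 143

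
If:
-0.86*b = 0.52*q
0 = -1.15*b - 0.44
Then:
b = -0.38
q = 0.63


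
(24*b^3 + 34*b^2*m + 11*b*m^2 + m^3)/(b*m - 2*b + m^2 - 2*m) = (24*b^2 + 10*b*m + m^2)/(m - 2)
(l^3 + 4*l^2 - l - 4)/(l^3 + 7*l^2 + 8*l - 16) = (l + 1)/(l + 4)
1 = 1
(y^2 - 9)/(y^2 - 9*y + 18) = (y + 3)/(y - 6)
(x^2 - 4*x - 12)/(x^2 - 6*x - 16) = (x - 6)/(x - 8)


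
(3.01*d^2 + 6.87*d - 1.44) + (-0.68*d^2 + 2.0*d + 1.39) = 2.33*d^2 + 8.87*d - 0.05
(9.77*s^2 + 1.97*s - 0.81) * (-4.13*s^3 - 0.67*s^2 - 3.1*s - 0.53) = -40.3501*s^5 - 14.682*s^4 - 28.2616*s^3 - 10.7424*s^2 + 1.4669*s + 0.4293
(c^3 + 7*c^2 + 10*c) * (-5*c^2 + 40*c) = -5*c^5 + 5*c^4 + 230*c^3 + 400*c^2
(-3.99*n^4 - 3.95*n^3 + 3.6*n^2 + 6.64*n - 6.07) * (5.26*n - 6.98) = -20.9874*n^5 + 7.0732*n^4 + 46.507*n^3 + 9.79839999999999*n^2 - 78.2754*n + 42.3686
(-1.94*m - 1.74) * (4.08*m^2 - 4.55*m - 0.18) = -7.9152*m^3 + 1.7278*m^2 + 8.2662*m + 0.3132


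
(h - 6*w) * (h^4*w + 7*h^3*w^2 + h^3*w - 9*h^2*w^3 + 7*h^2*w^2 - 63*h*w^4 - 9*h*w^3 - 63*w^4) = h^5*w + h^4*w^2 + h^4*w - 51*h^3*w^3 + h^3*w^2 - 9*h^2*w^4 - 51*h^2*w^3 + 378*h*w^5 - 9*h*w^4 + 378*w^5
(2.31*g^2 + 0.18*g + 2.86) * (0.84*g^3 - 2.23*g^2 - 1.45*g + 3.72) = 1.9404*g^5 - 5.0001*g^4 - 1.3485*g^3 + 1.9544*g^2 - 3.4774*g + 10.6392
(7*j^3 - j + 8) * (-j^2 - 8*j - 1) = -7*j^5 - 56*j^4 - 6*j^3 - 63*j - 8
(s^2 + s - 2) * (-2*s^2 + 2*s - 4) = -2*s^4 + 2*s^2 - 8*s + 8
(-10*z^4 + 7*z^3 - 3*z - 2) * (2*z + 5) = -20*z^5 - 36*z^4 + 35*z^3 - 6*z^2 - 19*z - 10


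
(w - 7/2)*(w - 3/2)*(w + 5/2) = w^3 - 5*w^2/2 - 29*w/4 + 105/8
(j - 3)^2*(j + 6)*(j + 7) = j^4 + 7*j^3 - 27*j^2 - 135*j + 378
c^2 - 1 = (c - 1)*(c + 1)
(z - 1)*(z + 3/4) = z^2 - z/4 - 3/4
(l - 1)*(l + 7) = l^2 + 6*l - 7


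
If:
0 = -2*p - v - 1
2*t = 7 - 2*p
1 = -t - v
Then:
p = 7/6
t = 7/3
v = -10/3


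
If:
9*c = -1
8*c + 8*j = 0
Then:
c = -1/9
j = 1/9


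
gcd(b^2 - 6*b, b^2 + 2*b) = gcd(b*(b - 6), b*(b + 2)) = b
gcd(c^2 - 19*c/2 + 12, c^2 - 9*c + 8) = c - 8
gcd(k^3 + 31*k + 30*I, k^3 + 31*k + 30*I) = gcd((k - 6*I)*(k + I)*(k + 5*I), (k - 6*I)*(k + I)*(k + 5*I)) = k^3 + 31*k + 30*I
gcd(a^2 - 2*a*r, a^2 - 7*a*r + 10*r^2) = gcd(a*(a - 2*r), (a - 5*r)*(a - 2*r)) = -a + 2*r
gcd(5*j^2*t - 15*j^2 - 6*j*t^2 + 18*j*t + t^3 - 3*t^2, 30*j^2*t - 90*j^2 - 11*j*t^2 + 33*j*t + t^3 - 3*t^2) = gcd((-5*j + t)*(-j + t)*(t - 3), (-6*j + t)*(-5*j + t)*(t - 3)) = -5*j*t + 15*j + t^2 - 3*t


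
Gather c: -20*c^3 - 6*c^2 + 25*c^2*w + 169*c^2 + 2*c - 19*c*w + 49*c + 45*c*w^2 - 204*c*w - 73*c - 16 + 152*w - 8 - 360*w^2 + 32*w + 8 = -20*c^3 + c^2*(25*w + 163) + c*(45*w^2 - 223*w - 22) - 360*w^2 + 184*w - 16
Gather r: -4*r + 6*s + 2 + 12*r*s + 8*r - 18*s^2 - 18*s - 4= r*(12*s + 4) - 18*s^2 - 12*s - 2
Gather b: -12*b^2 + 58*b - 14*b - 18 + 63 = -12*b^2 + 44*b + 45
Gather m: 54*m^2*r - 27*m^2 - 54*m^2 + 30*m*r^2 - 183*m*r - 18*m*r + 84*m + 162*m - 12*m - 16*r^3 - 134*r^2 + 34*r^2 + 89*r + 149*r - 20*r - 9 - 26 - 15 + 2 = m^2*(54*r - 81) + m*(30*r^2 - 201*r + 234) - 16*r^3 - 100*r^2 + 218*r - 48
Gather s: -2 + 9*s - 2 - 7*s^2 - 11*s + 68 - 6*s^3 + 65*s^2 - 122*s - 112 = -6*s^3 + 58*s^2 - 124*s - 48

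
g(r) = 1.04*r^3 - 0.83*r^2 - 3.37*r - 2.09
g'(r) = 3.12*r^2 - 1.66*r - 3.37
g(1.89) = -4.40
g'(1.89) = 4.64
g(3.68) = 26.10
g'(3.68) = 32.77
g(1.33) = -5.59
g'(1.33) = -0.06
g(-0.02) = -2.02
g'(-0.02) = -3.34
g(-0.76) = -0.46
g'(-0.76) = -0.31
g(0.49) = -3.82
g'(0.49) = -3.43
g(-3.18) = -33.21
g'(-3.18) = 33.46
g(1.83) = -4.66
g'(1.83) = 4.04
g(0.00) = -2.09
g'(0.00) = -3.37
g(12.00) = 1635.07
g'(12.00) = 425.99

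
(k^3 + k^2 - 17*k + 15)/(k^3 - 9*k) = (k^2 + 4*k - 5)/(k*(k + 3))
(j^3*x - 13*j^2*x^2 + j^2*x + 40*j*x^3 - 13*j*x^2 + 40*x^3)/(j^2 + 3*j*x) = x*(j^3 - 13*j^2*x + j^2 + 40*j*x^2 - 13*j*x + 40*x^2)/(j*(j + 3*x))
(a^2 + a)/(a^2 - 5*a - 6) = a/(a - 6)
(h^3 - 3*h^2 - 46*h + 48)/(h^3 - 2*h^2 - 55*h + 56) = (h + 6)/(h + 7)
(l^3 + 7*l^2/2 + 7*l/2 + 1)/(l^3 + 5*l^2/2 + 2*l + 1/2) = (l + 2)/(l + 1)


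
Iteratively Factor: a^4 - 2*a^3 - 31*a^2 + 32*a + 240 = (a - 4)*(a^3 + 2*a^2 - 23*a - 60) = (a - 4)*(a + 3)*(a^2 - a - 20) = (a - 4)*(a + 3)*(a + 4)*(a - 5)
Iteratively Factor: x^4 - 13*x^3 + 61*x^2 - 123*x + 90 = (x - 3)*(x^3 - 10*x^2 + 31*x - 30) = (x - 5)*(x - 3)*(x^2 - 5*x + 6) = (x - 5)*(x - 3)^2*(x - 2)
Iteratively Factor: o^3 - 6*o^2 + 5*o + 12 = (o + 1)*(o^2 - 7*o + 12) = (o - 3)*(o + 1)*(o - 4)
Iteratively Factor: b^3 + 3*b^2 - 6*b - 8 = (b + 1)*(b^2 + 2*b - 8) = (b + 1)*(b + 4)*(b - 2)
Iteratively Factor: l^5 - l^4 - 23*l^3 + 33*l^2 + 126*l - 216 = (l - 3)*(l^4 + 2*l^3 - 17*l^2 - 18*l + 72) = (l - 3)*(l - 2)*(l^3 + 4*l^2 - 9*l - 36) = (l - 3)*(l - 2)*(l + 4)*(l^2 - 9) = (l - 3)^2*(l - 2)*(l + 4)*(l + 3)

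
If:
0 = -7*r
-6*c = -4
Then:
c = 2/3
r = 0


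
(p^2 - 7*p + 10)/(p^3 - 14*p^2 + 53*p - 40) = (p - 2)/(p^2 - 9*p + 8)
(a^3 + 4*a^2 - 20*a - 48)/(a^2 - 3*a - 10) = (a^2 + 2*a - 24)/(a - 5)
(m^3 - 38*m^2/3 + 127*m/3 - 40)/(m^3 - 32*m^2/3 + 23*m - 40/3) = (m - 3)/(m - 1)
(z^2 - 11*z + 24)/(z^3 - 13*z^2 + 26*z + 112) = (z - 3)/(z^2 - 5*z - 14)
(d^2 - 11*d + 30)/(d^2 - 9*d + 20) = (d - 6)/(d - 4)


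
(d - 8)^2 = d^2 - 16*d + 64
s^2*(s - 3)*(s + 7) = s^4 + 4*s^3 - 21*s^2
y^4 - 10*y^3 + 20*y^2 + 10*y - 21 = (y - 7)*(y - 3)*(y - 1)*(y + 1)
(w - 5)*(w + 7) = w^2 + 2*w - 35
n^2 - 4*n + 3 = (n - 3)*(n - 1)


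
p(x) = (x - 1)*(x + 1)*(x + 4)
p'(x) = (x - 1)*(x + 1) + (x - 1)*(x + 4) + (x + 1)*(x + 4)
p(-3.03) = 7.94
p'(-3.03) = 2.30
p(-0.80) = -1.15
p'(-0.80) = -5.48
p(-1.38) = 2.37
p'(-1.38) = -6.33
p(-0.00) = -4.00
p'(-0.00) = -1.00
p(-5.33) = -36.45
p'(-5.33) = 41.59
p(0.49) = -3.41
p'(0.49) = 3.64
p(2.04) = 19.10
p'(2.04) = 27.80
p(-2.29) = 7.26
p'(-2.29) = -3.59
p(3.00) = 56.00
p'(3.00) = 50.00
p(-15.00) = -2464.00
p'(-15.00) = 554.00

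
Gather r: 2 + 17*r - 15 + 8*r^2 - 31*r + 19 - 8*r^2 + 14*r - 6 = 0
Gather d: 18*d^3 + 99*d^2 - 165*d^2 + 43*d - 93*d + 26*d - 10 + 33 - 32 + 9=18*d^3 - 66*d^2 - 24*d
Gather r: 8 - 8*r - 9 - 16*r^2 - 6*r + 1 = -16*r^2 - 14*r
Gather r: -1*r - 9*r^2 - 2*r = -9*r^2 - 3*r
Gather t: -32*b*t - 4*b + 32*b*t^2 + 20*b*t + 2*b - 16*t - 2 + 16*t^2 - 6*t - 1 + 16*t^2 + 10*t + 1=-2*b + t^2*(32*b + 32) + t*(-12*b - 12) - 2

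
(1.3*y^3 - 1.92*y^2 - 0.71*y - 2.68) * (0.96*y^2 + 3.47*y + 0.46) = 1.248*y^5 + 2.6678*y^4 - 6.746*y^3 - 5.9197*y^2 - 9.6262*y - 1.2328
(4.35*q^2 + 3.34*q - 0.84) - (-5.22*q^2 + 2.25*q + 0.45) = 9.57*q^2 + 1.09*q - 1.29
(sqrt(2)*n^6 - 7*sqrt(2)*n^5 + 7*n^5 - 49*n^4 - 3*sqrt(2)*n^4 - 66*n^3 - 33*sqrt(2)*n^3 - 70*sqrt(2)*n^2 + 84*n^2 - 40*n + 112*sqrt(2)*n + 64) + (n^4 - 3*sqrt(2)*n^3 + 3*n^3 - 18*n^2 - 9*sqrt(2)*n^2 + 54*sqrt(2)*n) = sqrt(2)*n^6 - 7*sqrt(2)*n^5 + 7*n^5 - 48*n^4 - 3*sqrt(2)*n^4 - 63*n^3 - 36*sqrt(2)*n^3 - 79*sqrt(2)*n^2 + 66*n^2 - 40*n + 166*sqrt(2)*n + 64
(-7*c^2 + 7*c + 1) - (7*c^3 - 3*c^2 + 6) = -7*c^3 - 4*c^2 + 7*c - 5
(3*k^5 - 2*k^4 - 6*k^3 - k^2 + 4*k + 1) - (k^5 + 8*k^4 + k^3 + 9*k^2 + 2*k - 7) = 2*k^5 - 10*k^4 - 7*k^3 - 10*k^2 + 2*k + 8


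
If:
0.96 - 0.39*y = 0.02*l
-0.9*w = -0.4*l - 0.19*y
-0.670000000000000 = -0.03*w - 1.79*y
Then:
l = 47.62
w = 21.17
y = 0.02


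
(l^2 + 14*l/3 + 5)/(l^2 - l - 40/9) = 3*(l + 3)/(3*l - 8)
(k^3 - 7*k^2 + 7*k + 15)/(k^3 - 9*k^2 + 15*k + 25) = (k - 3)/(k - 5)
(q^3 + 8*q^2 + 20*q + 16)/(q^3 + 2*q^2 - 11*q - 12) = (q^2 + 4*q + 4)/(q^2 - 2*q - 3)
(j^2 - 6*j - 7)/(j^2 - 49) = (j + 1)/(j + 7)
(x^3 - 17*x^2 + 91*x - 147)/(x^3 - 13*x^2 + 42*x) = (x^2 - 10*x + 21)/(x*(x - 6))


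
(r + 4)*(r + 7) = r^2 + 11*r + 28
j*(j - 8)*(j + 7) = j^3 - j^2 - 56*j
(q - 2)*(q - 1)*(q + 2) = q^3 - q^2 - 4*q + 4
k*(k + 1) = k^2 + k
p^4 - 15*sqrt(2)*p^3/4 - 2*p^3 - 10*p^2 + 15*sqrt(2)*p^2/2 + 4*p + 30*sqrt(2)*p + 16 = (p - 4)*(p - 4*sqrt(2))*(sqrt(2)*p/2 + sqrt(2))*(sqrt(2)*p + 1/2)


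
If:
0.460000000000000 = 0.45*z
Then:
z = 1.02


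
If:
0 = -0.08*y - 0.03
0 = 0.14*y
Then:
No Solution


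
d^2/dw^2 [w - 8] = 0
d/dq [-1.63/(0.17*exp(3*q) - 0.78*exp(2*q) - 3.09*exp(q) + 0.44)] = (0.8313*exp(2*q) - 2.5428*exp(q) - 5.0367)*exp(q)/(0.17*exp(3*q) - 0.78*exp(2*q) - 3.09*exp(q) + 0.44)^2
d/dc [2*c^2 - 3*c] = 4*c - 3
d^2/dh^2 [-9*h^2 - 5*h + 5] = -18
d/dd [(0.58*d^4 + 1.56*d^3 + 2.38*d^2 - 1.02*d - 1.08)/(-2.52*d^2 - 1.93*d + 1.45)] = (-2.9232*d^5 - 7.2894*d^4 - 2.6576*d^3 - 0.3778*d^2 + 1.4588*d - 3.5634)/(6.3504*d^4 + 9.7272*d^3 - 3.5831*d^2 - 5.597*d + 2.1025)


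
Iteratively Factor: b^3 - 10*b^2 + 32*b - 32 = (b - 4)*(b^2 - 6*b + 8) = (b - 4)^2*(b - 2)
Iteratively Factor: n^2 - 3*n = (n - 3)*(n)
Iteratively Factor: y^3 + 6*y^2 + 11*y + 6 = (y + 3)*(y^2 + 3*y + 2) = (y + 2)*(y + 3)*(y + 1)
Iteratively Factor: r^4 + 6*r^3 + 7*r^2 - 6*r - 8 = (r - 1)*(r^3 + 7*r^2 + 14*r + 8) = (r - 1)*(r + 2)*(r^2 + 5*r + 4) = (r - 1)*(r + 1)*(r + 2)*(r + 4)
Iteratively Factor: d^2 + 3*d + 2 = (d + 1)*(d + 2)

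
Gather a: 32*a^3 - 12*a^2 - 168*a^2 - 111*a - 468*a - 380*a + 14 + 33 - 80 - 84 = 32*a^3 - 180*a^2 - 959*a - 117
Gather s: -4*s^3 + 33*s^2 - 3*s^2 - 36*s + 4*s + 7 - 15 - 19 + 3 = -4*s^3 + 30*s^2 - 32*s - 24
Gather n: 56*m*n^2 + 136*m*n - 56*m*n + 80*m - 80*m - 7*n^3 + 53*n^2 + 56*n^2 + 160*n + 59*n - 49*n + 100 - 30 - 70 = -7*n^3 + n^2*(56*m + 109) + n*(80*m + 170)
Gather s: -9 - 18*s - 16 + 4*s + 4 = -14*s - 21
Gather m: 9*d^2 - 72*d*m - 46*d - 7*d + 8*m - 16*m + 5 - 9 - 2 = 9*d^2 - 53*d + m*(-72*d - 8) - 6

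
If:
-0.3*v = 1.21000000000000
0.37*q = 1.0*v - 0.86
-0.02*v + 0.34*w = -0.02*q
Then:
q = -13.23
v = -4.03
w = 0.54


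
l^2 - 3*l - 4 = (l - 4)*(l + 1)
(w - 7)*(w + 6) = w^2 - w - 42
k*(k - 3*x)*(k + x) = k^3 - 2*k^2*x - 3*k*x^2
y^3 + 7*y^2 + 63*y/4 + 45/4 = (y + 3/2)*(y + 5/2)*(y + 3)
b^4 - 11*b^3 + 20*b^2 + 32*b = b*(b - 8)*(b - 4)*(b + 1)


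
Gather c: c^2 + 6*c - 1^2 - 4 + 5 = c^2 + 6*c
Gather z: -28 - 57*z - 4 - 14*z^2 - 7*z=-14*z^2 - 64*z - 32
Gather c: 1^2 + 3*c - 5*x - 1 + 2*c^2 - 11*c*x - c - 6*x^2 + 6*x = 2*c^2 + c*(2 - 11*x) - 6*x^2 + x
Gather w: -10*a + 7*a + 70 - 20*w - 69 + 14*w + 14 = -3*a - 6*w + 15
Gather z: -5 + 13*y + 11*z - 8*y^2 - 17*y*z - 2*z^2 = -8*y^2 + 13*y - 2*z^2 + z*(11 - 17*y) - 5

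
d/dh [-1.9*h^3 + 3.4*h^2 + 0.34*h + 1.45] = -5.7*h^2 + 6.8*h + 0.34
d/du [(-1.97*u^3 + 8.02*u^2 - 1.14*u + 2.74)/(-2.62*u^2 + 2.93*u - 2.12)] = (5.1614*u^4 - 11.5442*u^3 + 33.041*u^2 - 19.6472*u - 5.6114)/(6.8644*u^4 - 15.3532*u^3 + 19.6937*u^2 - 12.4232*u + 4.4944)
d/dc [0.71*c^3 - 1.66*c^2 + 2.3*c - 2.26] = 2.13*c^2 - 3.32*c + 2.3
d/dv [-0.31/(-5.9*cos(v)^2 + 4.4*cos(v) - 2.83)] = (3.658*cos(v) - 1.364)*sin(v)/(5.9*cos(v)^2 - 4.4*cos(v) + 2.83)^2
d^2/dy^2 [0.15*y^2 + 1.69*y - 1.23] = 0.300000000000000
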